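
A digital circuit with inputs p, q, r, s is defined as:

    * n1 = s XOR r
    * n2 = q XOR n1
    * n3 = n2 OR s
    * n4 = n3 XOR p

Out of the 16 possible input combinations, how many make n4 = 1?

n4 = n3 XOR p must be 1, so n3 and p differ.
Enumerating the 16 input combinations, 8 give n4 = 1 and 8 give n4 = 0.

8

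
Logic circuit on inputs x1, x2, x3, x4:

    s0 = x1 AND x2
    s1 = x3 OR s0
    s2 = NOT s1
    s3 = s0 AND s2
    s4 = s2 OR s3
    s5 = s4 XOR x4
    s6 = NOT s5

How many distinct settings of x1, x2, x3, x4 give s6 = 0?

8

s6 = NOT s5 must be 0, so s5 = 1.
s5 = s4 XOR x4 must be 1, so s4 and x4 differ.
Enumerating the 16 input combinations, 8 give s6 = 0 and 8 give s6 = 1.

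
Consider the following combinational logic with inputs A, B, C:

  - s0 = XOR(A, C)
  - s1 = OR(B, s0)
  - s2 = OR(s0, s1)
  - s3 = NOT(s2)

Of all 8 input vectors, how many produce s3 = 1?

s3 = NOT(s2) must be 1, so s2 = 0.
s2 = OR(s0, s1) must be 0, so both s0 = 0 and s1 = 0.
s0 = XOR(A, C) must be 0, so A and C are equal.
Satisfying assignments:
  A=0, B=0, C=0
  A=1, B=0, C=1

2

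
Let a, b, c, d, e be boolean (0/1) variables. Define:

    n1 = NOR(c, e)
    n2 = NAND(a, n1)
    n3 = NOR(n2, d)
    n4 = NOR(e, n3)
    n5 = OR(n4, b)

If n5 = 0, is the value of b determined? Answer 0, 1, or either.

n5 = OR(n4, b) must be 0, so both n4 = 0 and b = 0.
Every assignment with n5 = 0 has b = 0; there are 9 such assignment(s).

0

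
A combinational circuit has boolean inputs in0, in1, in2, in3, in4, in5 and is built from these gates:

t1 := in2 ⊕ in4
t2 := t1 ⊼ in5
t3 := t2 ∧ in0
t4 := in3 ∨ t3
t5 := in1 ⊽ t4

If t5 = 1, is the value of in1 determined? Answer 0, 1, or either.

0

t5 = in1 ⊽ t4 must be 1, so both in1 = 0 and t4 = 0.
Every assignment with t5 = 1 has in1 = 0; there are 10 such assignment(s).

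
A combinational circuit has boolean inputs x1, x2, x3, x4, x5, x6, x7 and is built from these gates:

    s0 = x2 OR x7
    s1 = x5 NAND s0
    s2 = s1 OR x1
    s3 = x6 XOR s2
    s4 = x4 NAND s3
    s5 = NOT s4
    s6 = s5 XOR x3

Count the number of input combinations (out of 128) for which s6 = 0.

s6 = s5 XOR x3 must be 0, so s5 and x3 are equal.
Enumerating the 128 input combinations, 64 give s6 = 0 and 64 give s6 = 1.

64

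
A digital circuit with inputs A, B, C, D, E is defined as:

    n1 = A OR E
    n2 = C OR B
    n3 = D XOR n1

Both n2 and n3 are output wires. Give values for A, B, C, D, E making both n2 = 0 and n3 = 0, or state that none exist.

A=0, B=0, C=0, D=1, E=1

Check with A=0, B=0, C=0, D=1, E=1:
n1 = A OR E = 0 OR 1 = 1
n2 = C OR B = 0 OR 0 = 0
n3 = D XOR n1 = 1 XOR 1 = 0
So n2 = 0 and n3 = 0.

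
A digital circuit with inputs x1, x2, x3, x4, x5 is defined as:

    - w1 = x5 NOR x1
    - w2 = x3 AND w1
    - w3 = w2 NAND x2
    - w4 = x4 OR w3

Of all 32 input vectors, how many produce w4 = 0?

w4 = x4 OR w3 must be 0, so both x4 = 0 and w3 = 0.
w3 = w2 NAND x2 must be 0, so both w2 = 1 and x2 = 1.
Satisfying assignments:
  x1=0, x2=1, x3=1, x4=0, x5=0

1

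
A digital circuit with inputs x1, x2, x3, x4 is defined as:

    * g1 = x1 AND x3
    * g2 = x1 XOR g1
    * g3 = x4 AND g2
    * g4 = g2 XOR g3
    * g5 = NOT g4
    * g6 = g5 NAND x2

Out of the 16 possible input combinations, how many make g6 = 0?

7

g6 = g5 NAND x2 must be 0, so both g5 = 1 and x2 = 1.
Enumerating the 16 input combinations, 7 give g6 = 0 and 9 give g6 = 1.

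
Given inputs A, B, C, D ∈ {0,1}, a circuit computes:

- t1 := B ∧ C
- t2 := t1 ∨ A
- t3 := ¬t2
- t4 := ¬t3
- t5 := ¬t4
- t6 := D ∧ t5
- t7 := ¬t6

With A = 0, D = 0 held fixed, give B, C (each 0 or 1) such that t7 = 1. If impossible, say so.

B=1, C=0

Check with A = 0, D = 0 and B=1, C=0:
t1 = B ∧ C = 1 ∧ 0 = 0
t2 = t1 ∨ A = 0 ∨ 0 = 0
t3 = ¬t2 = ¬0 = 1
t4 = ¬t3 = ¬1 = 0
t5 = ¬t4 = ¬0 = 1
t6 = D ∧ t5 = 0 ∧ 1 = 0
t7 = ¬t6 = ¬0 = 1
So t7 = 1.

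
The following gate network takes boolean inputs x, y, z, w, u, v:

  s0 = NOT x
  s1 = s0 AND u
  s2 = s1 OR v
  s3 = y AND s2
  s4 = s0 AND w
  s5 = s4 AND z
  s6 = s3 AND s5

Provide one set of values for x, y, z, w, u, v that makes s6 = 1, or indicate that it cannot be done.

Check with x=0, y=1, z=1, w=1, u=0, v=1:
s0 = NOT x = NOT 0 = 1
s1 = s0 AND u = 1 AND 0 = 0
s2 = s1 OR v = 0 OR 1 = 1
s3 = y AND s2 = 1 AND 1 = 1
s4 = s0 AND w = 1 AND 1 = 1
s5 = s4 AND z = 1 AND 1 = 1
s6 = s3 AND s5 = 1 AND 1 = 1
So s6 = 1 as required.

x=0, y=1, z=1, w=1, u=0, v=1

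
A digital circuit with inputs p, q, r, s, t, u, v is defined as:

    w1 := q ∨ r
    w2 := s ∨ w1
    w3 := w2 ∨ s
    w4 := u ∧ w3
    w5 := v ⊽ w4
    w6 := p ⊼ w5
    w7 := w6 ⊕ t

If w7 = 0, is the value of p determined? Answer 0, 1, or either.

either

Both values of p occur among assignments with w7 = 0:
  p=0: p=0, q=0, r=0, s=0, t=1, u=0, v=0
  p=1: p=1, q=0, r=0, s=0, t=0, u=0, v=0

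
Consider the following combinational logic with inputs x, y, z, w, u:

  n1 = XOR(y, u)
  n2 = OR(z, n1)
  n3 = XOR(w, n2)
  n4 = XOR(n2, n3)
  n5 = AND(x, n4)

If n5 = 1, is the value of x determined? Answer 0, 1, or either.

1

n5 = AND(x, n4) must be 1, so both x = 1 and n4 = 1.
Every assignment with n5 = 1 has x = 1; there are 8 such assignment(s).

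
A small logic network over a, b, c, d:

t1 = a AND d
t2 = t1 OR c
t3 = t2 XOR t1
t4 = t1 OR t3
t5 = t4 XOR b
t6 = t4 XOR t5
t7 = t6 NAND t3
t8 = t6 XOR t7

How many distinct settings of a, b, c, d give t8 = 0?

t8 = t6 XOR t7 must be 0, so t6 and t7 are equal.
Satisfying assignments:
  a=0, b=1, c=0, d=0
  a=0, b=1, c=0, d=1
  a=1, b=1, c=0, d=0
  a=1, b=1, c=0, d=1
  a=1, b=1, c=1, d=1

5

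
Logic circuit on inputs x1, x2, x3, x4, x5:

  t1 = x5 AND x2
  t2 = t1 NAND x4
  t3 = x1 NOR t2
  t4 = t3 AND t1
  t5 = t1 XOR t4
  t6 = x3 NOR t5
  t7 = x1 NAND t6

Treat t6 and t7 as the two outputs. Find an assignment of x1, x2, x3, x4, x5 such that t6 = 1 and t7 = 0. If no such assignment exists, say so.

x1=1 x2=1 x3=0 x4=1 x5=0

Check with x1=1 x2=1 x3=0 x4=1 x5=0:
t1 = x5 AND x2 = 0 AND 1 = 0
t2 = t1 NAND x4 = 0 NAND 1 = 1
t3 = x1 NOR t2 = 1 NOR 1 = 0
t4 = t3 AND t1 = 0 AND 0 = 0
t5 = t1 XOR t4 = 0 XOR 0 = 0
t6 = x3 NOR t5 = 0 NOR 0 = 1
t7 = x1 NAND t6 = 1 NAND 1 = 0
So t6 = 1 and t7 = 0.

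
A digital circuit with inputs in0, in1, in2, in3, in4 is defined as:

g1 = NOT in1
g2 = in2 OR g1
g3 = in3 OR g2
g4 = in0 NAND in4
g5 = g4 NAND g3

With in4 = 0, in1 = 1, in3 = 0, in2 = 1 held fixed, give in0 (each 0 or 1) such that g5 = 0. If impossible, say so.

in0=0

Check with in4 = 0, in1 = 1, in3 = 0, in2 = 1 and in0=0:
g1 = NOT in1 = NOT 1 = 0
g2 = in2 OR g1 = 1 OR 0 = 1
g3 = in3 OR g2 = 0 OR 1 = 1
g4 = in0 NAND in4 = 0 NAND 0 = 1
g5 = g4 NAND g3 = 1 NAND 1 = 0
So g5 = 0.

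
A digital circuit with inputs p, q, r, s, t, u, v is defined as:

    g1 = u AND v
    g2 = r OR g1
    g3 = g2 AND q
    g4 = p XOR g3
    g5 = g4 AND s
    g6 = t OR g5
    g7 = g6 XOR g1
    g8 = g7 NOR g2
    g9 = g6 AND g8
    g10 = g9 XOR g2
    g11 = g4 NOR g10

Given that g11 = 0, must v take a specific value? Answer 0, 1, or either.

Both values of v occur among assignments with g11 = 0:
  v=0: p=0, q=0, r=1, s=0, t=0, u=0, v=0
  v=1: p=0, q=0, r=0, s=0, t=0, u=1, v=1

either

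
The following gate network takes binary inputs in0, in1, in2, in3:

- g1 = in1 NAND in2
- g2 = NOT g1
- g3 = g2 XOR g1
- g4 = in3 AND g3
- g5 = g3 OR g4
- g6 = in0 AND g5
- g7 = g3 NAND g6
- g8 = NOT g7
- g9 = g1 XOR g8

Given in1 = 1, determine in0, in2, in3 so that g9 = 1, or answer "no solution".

Check with in1 = 1 and in0=1, in2=1, in3=0:
g1 = in1 NAND in2 = 1 NAND 1 = 0
g2 = NOT g1 = NOT 0 = 1
g3 = g2 XOR g1 = 1 XOR 0 = 1
g4 = in3 AND g3 = 0 AND 1 = 0
g5 = g3 OR g4 = 1 OR 0 = 1
g6 = in0 AND g5 = 1 AND 1 = 1
g7 = g3 NAND g6 = 1 NAND 1 = 0
g8 = NOT g7 = NOT 0 = 1
g9 = g1 XOR g8 = 0 XOR 1 = 1
So g9 = 1.

in0=1, in2=1, in3=0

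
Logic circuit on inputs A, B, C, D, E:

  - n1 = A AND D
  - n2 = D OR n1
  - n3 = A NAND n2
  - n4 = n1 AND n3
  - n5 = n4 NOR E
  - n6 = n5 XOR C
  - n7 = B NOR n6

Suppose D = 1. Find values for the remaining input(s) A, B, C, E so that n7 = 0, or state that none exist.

A=1 B=1 C=1 E=0

n7 = B NOR n6 must be 0, so at least one of B, n6 is 1.
Check with D = 1 and A=1, B=1, C=1, E=0:
n1 = A AND D = 1 AND 1 = 1
n2 = D OR n1 = 1 OR 1 = 1
n3 = A NAND n2 = 1 NAND 1 = 0
n4 = n1 AND n3 = 1 AND 0 = 0
n5 = n4 NOR E = 0 NOR 0 = 1
n6 = n5 XOR C = 1 XOR 1 = 0
n7 = B NOR n6 = 1 NOR 0 = 0
So n7 = 0.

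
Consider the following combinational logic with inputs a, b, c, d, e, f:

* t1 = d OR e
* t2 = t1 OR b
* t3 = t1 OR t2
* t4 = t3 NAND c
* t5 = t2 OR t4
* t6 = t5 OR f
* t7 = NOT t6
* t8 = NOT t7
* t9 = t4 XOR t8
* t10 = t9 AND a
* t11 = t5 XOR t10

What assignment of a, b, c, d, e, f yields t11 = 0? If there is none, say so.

t11 = t5 XOR t10 must be 0, so t5 and t10 are equal.
Check with a=1, b=0, c=1, d=1, e=0, f=1:
t1 = d OR e = 1 OR 0 = 1
t2 = t1 OR b = 1 OR 0 = 1
t3 = t1 OR t2 = 1 OR 1 = 1
t4 = t3 NAND c = 1 NAND 1 = 0
t5 = t2 OR t4 = 1 OR 0 = 1
t6 = t5 OR f = 1 OR 1 = 1
t7 = NOT t6 = NOT 1 = 0
t8 = NOT t7 = NOT 0 = 1
t9 = t4 XOR t8 = 0 XOR 1 = 1
t10 = t9 AND a = 1 AND 1 = 1
t11 = t5 XOR t10 = 1 XOR 1 = 0
So t11 = 0 as required.

a=1, b=0, c=1, d=1, e=0, f=1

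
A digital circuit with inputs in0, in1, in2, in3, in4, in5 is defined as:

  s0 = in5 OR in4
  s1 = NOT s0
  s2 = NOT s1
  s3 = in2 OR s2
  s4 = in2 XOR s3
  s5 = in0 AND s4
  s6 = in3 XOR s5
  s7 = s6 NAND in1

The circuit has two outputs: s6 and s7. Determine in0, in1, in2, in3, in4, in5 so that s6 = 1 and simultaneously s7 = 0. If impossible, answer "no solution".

in0=0 in1=1 in2=1 in3=1 in4=1 in5=0

Check with in0=0 in1=1 in2=1 in3=1 in4=1 in5=0:
s0 = in5 OR in4 = 0 OR 1 = 1
s1 = NOT s0 = NOT 1 = 0
s2 = NOT s1 = NOT 0 = 1
s3 = in2 OR s2 = 1 OR 1 = 1
s4 = in2 XOR s3 = 1 XOR 1 = 0
s5 = in0 AND s4 = 0 AND 0 = 0
s6 = in3 XOR s5 = 1 XOR 0 = 1
s7 = s6 NAND in1 = 1 NAND 1 = 0
So s6 = 1 and s7 = 0.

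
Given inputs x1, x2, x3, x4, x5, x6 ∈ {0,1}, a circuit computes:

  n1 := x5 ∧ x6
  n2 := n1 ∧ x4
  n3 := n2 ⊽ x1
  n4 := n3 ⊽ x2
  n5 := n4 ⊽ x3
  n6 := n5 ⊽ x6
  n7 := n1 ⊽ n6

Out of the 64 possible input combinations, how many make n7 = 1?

28

n7 = n1 ⊽ n6 must be 1, so both n1 = 0 and n6 = 0.
n1 = x5 ∧ x6 must be 0, so at least one of x5, x6 is 0.
n6 = n5 ⊽ x6 must be 0, so at least one of n5, x6 is 1.
Enumerating the 64 input combinations, 28 give n7 = 1 and 36 give n7 = 0.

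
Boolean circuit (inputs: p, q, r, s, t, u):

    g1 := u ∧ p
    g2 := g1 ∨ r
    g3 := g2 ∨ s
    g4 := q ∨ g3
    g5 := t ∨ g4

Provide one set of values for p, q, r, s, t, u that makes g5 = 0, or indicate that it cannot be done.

g5 = t ∨ g4 must be 0, so both t = 0 and g4 = 0.
Check with p=1 q=0 r=0 s=0 t=0 u=0:
g1 = u ∧ p = 0 ∧ 1 = 0
g2 = g1 ∨ r = 0 ∨ 0 = 0
g3 = g2 ∨ s = 0 ∨ 0 = 0
g4 = q ∨ g3 = 0 ∨ 0 = 0
g5 = t ∨ g4 = 0 ∨ 0 = 0
So g5 = 0 as required.

p=1 q=0 r=0 s=0 t=0 u=0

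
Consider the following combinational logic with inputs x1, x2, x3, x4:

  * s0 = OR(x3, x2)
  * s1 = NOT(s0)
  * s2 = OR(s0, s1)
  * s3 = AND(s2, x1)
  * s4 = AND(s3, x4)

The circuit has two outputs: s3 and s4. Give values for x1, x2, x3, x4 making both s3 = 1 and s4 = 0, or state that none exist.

x1=1, x2=0, x3=1, x4=0

Check with x1=1, x2=0, x3=1, x4=0:
s0 = OR(x3, x2) = OR(1, 0) = 1
s1 = NOT(s0) = NOT 1 = 0
s2 = OR(s0, s1) = OR(1, 0) = 1
s3 = AND(s2, x1) = AND(1, 1) = 1
s4 = AND(s3, x4) = AND(1, 0) = 0
So s3 = 1 and s4 = 0.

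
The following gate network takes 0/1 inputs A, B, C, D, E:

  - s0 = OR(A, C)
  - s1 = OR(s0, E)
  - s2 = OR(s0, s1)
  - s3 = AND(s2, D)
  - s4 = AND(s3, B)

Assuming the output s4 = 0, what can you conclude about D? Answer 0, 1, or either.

either

Both values of D occur among assignments with s4 = 0:
  D=0: A=0, B=0, C=0, D=0, E=0
  D=1: A=0, B=0, C=0, D=1, E=0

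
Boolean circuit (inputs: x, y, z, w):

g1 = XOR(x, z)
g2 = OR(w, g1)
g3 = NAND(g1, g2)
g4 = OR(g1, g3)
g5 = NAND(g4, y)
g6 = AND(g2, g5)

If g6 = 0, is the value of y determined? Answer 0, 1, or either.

Both values of y occur among assignments with g6 = 0:
  y=0: x=0, y=0, z=0, w=0
  y=1: x=0, y=1, z=0, w=0

either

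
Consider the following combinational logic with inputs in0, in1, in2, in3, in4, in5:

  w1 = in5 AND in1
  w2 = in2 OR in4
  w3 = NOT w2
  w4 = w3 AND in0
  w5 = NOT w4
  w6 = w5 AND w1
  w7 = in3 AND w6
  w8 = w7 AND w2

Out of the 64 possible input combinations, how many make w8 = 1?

w8 = w7 AND w2 must be 1, so both w7 = 1 and w2 = 1.
w7 = in3 AND w6 must be 1, so both in3 = 1 and w6 = 1.
w2 = in2 OR in4 must be 1, so at least one of in2, in4 is 1.
Satisfying assignments:
  in0=0, in1=1, in2=0, in3=1, in4=1, in5=1
  in0=0, in1=1, in2=1, in3=1, in4=0, in5=1
  in0=0, in1=1, in2=1, in3=1, in4=1, in5=1
  in0=1, in1=1, in2=0, in3=1, in4=1, in5=1
  in0=1, in1=1, in2=1, in3=1, in4=0, in5=1
  in0=1, in1=1, in2=1, in3=1, in4=1, in5=1

6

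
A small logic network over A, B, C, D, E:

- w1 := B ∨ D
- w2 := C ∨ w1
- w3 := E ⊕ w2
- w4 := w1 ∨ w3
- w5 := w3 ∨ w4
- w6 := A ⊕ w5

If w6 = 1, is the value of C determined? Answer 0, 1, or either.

Both values of C occur among assignments with w6 = 1:
  C=0: A=0, B=0, C=0, D=0, E=1
  C=1: A=0, B=0, C=1, D=0, E=0

either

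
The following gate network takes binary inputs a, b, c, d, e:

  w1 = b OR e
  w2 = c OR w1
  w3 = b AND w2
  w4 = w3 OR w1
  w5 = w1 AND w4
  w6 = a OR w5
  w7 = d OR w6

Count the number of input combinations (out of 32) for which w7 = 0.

w7 = d OR w6 must be 0, so both d = 0 and w6 = 0.
w6 = a OR w5 must be 0, so both a = 0 and w5 = 0.
Enumerating the 32 input combinations, 2 give w7 = 0 and 30 give w7 = 1.

2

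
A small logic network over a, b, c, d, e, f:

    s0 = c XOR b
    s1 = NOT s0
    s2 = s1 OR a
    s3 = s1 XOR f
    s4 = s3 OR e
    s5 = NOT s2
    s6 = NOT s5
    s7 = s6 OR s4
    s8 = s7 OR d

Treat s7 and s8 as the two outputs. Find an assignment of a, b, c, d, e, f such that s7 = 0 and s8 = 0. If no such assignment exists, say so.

Check with a=0, b=1, c=0, d=0, e=0, f=0:
s0 = c XOR b = 0 XOR 1 = 1
s1 = NOT s0 = NOT 1 = 0
s2 = s1 OR a = 0 OR 0 = 0
s3 = s1 XOR f = 0 XOR 0 = 0
s4 = s3 OR e = 0 OR 0 = 0
s5 = NOT s2 = NOT 0 = 1
s6 = NOT s5 = NOT 1 = 0
s7 = s6 OR s4 = 0 OR 0 = 0
s8 = s7 OR d = 0 OR 0 = 0
So s7 = 0 and s8 = 0.

a=0, b=1, c=0, d=0, e=0, f=0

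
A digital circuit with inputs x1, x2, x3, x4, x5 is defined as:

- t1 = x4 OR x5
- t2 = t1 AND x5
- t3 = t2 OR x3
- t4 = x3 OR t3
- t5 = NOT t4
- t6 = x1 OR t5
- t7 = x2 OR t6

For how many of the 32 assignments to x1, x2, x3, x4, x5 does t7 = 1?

26

t7 = x2 OR t6 must be 1, so at least one of x2, t6 is 1.
Enumerating the 32 input combinations, 26 give t7 = 1 and 6 give t7 = 0.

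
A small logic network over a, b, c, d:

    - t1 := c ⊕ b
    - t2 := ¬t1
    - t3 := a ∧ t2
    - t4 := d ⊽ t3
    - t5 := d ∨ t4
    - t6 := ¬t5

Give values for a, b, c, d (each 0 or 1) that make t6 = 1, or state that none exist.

a=1 b=1 c=1 d=0

t6 = ¬t5 must be 1, so t5 = 0.
Check with a=1 b=1 c=1 d=0:
t1 = c ⊕ b = 1 ⊕ 1 = 0
t2 = ¬t1 = ¬0 = 1
t3 = a ∧ t2 = 1 ∧ 1 = 1
t4 = d ⊽ t3 = 0 ⊽ 1 = 0
t5 = d ∨ t4 = 0 ∨ 0 = 0
t6 = ¬t5 = ¬0 = 1
So t6 = 1 as required.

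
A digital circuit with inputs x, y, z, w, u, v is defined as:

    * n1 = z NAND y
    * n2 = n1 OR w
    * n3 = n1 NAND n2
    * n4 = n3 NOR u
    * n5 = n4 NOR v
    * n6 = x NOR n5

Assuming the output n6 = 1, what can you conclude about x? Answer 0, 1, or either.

n6 = x NOR n5 must be 1, so both x = 0 and n5 = 0.
n5 = n4 NOR v must be 0, so at least one of n4, v is 1.
Every assignment with n6 = 1 has x = 0; there are 22 such assignment(s).

0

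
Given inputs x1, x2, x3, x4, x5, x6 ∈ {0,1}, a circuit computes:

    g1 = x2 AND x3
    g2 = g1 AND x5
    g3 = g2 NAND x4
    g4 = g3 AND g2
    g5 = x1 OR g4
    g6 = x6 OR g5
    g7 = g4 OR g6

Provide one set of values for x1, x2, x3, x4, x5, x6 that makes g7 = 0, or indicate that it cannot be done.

g7 = g4 OR g6 must be 0, so both g4 = 0 and g6 = 0.
g4 = g3 AND g2 must be 0, so at least one of g3, g2 is 0.
Check with x1=0, x2=0, x3=1, x4=1, x5=1, x6=0:
g1 = x2 AND x3 = 0 AND 1 = 0
g2 = g1 AND x5 = 0 AND 1 = 0
g3 = g2 NAND x4 = 0 NAND 1 = 1
g4 = g3 AND g2 = 1 AND 0 = 0
g5 = x1 OR g4 = 0 OR 0 = 0
g6 = x6 OR g5 = 0 OR 0 = 0
g7 = g4 OR g6 = 0 OR 0 = 0
So g7 = 0 as required.

x1=0, x2=0, x3=1, x4=1, x5=1, x6=0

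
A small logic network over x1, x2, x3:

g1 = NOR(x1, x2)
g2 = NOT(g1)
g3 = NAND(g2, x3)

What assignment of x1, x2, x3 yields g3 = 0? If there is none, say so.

x1=1 x2=0 x3=1

g3 = NAND(g2, x3) must be 0, so both g2 = 1 and x3 = 1.
Check with x1=1 x2=0 x3=1:
g1 = NOR(x1, x2) = NOR(1, 0) = 0
g2 = NOT(g1) = NOT 0 = 1
g3 = NAND(g2, x3) = NAND(1, 1) = 0
So g3 = 0 as required.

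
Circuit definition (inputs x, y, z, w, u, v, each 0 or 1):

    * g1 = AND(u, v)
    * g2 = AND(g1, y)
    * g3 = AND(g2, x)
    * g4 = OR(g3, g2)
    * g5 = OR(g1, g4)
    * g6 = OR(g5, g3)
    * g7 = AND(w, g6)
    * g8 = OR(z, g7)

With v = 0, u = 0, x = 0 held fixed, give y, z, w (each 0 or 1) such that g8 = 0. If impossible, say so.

g8 = OR(z, g7) must be 0, so both z = 0 and g7 = 0.
g7 = AND(w, g6) must be 0, so at least one of w, g6 is 0.
Check with v = 0, u = 0, x = 0 and y=0, z=0, w=1:
g1 = AND(u, v) = AND(0, 0) = 0
g2 = AND(g1, y) = AND(0, 0) = 0
g3 = AND(g2, x) = AND(0, 0) = 0
g4 = OR(g3, g2) = OR(0, 0) = 0
g5 = OR(g1, g4) = OR(0, 0) = 0
g6 = OR(g5, g3) = OR(0, 0) = 0
g7 = AND(w, g6) = AND(1, 0) = 0
g8 = OR(z, g7) = OR(0, 0) = 0
So g8 = 0.

y=0 z=0 w=1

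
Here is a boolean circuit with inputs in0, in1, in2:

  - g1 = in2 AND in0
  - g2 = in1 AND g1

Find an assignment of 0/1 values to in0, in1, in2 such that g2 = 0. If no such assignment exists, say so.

in0=0 in1=1 in2=0

g2 = in1 AND g1 must be 0, so at least one of in1, g1 is 0.
Check with in0=0 in1=1 in2=0:
g1 = in2 AND in0 = 0 AND 0 = 0
g2 = in1 AND g1 = 1 AND 0 = 0
So g2 = 0 as required.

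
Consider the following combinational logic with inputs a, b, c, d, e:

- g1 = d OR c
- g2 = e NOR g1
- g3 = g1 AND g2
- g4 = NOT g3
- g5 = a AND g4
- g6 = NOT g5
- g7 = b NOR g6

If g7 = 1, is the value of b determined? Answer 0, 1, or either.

0

g7 = b NOR g6 must be 1, so both b = 0 and g6 = 0.
g6 = NOT g5 must be 0, so g5 = 1.
Every assignment with g7 = 1 has b = 0; there are 8 such assignment(s).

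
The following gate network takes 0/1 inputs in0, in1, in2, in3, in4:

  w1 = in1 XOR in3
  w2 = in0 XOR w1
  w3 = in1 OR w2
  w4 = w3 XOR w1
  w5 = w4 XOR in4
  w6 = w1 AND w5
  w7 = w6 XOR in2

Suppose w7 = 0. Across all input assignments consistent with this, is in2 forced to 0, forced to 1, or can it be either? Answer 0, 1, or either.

either

Both values of in2 occur among assignments with w7 = 0:
  in2=0: in0=0, in1=0, in2=0, in3=0, in4=0
  in2=1: in0=0, in1=0, in2=1, in3=1, in4=1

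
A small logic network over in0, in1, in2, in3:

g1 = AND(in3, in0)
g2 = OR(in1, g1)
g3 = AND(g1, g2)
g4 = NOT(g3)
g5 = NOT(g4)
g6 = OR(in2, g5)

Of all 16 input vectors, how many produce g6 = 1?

g6 = OR(in2, g5) must be 1, so at least one of in2, g5 is 1.
Enumerating the 16 input combinations, 10 give g6 = 1 and 6 give g6 = 0.

10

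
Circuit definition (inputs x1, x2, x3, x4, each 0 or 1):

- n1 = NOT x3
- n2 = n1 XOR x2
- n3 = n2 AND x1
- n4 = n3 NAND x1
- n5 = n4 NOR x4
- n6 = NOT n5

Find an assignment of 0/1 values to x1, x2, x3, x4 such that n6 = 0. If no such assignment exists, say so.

n6 = NOT n5 must be 0, so n5 = 1.
Check with x1=1 x2=0 x3=0 x4=0:
n1 = NOT x3 = NOT 0 = 1
n2 = n1 XOR x2 = 1 XOR 0 = 1
n3 = n2 AND x1 = 1 AND 1 = 1
n4 = n3 NAND x1 = 1 NAND 1 = 0
n5 = n4 NOR x4 = 0 NOR 0 = 1
n6 = NOT n5 = NOT 1 = 0
So n6 = 0 as required.

x1=1 x2=0 x3=0 x4=0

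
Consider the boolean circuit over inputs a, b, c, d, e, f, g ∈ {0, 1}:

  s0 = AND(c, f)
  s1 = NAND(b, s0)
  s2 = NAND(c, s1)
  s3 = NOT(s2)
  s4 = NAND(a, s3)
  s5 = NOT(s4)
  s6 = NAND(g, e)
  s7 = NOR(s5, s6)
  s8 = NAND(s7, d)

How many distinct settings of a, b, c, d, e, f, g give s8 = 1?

s8 = NAND(s7, d) must be 1, so at least one of s7, d is 0.
Enumerating the 128 input combinations, 115 give s8 = 1 and 13 give s8 = 0.

115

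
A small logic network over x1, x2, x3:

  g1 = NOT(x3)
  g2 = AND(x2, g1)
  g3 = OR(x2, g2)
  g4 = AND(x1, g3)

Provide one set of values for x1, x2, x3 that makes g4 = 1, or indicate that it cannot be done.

x1=1 x2=1 x3=0

Check with x1=1 x2=1 x3=0:
g1 = NOT(x3) = NOT 0 = 1
g2 = AND(x2, g1) = AND(1, 1) = 1
g3 = OR(x2, g2) = OR(1, 1) = 1
g4 = AND(x1, g3) = AND(1, 1) = 1
So g4 = 1 as required.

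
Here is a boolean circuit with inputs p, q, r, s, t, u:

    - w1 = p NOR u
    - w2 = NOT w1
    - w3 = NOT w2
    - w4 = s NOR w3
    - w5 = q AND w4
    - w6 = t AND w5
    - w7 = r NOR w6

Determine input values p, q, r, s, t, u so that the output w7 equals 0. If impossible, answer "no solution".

p=1 q=0 r=1 s=1 t=1 u=0

w7 = r NOR w6 must be 0, so at least one of r, w6 is 1.
Check with p=1 q=0 r=1 s=1 t=1 u=0:
w1 = p NOR u = 1 NOR 0 = 0
w2 = NOT w1 = NOT 0 = 1
w3 = NOT w2 = NOT 1 = 0
w4 = s NOR w3 = 1 NOR 0 = 0
w5 = q AND w4 = 0 AND 0 = 0
w6 = t AND w5 = 1 AND 0 = 0
w7 = r NOR w6 = 1 NOR 0 = 0
So w7 = 0 as required.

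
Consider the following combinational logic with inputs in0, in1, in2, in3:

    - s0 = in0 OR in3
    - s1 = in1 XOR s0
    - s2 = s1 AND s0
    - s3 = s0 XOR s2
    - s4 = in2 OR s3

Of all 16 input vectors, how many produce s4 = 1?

s4 = in2 OR s3 must be 1, so at least one of in2, s3 is 1.
Enumerating the 16 input combinations, 11 give s4 = 1 and 5 give s4 = 0.

11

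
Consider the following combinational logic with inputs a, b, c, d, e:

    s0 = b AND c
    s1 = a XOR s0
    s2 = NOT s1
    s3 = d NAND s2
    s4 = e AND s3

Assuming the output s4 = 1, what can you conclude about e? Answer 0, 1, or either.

s4 = e AND s3 must be 1, so both e = 1 and s3 = 1.
s3 = d NAND s2 must be 1, so at least one of d, s2 is 0.
Every assignment with s4 = 1 has e = 1; there are 12 such assignment(s).

1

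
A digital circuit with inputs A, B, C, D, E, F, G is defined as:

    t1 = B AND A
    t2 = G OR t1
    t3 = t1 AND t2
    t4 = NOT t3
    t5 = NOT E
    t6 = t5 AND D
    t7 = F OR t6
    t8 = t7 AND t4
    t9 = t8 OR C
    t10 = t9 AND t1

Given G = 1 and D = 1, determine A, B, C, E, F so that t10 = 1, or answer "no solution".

t10 = t9 AND t1 must be 1, so both t9 = 1 and t1 = 1.
t9 = t8 OR C must be 1, so at least one of t8, C is 1.
Check with G = 1 and D = 1 and A=1, B=1, C=1, E=1, F=1:
t1 = B AND A = 1 AND 1 = 1
t2 = G OR t1 = 1 OR 1 = 1
t3 = t1 AND t2 = 1 AND 1 = 1
t4 = NOT t3 = NOT 1 = 0
t5 = NOT E = NOT 1 = 0
t6 = t5 AND D = 0 AND 1 = 0
t7 = F OR t6 = 1 OR 0 = 1
t8 = t7 AND t4 = 1 AND 0 = 0
t9 = t8 OR C = 0 OR 1 = 1
t10 = t9 AND t1 = 1 AND 1 = 1
So t10 = 1.

A=1, B=1, C=1, E=1, F=1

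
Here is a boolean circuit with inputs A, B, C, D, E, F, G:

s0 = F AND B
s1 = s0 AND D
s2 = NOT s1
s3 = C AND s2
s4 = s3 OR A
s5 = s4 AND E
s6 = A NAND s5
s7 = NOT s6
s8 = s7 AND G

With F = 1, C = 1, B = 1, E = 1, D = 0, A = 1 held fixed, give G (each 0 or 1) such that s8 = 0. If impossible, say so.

s8 = s7 AND G must be 0, so at least one of s7, G is 0.
Check with F = 1, C = 1, B = 1, E = 1, D = 0, A = 1 and G=0:
s0 = F AND B = 1 AND 1 = 1
s1 = s0 AND D = 1 AND 0 = 0
s2 = NOT s1 = NOT 0 = 1
s3 = C AND s2 = 1 AND 1 = 1
s4 = s3 OR A = 1 OR 1 = 1
s5 = s4 AND E = 1 AND 1 = 1
s6 = A NAND s5 = 1 NAND 1 = 0
s7 = NOT s6 = NOT 0 = 1
s8 = s7 AND G = 1 AND 0 = 0
So s8 = 0.

G=0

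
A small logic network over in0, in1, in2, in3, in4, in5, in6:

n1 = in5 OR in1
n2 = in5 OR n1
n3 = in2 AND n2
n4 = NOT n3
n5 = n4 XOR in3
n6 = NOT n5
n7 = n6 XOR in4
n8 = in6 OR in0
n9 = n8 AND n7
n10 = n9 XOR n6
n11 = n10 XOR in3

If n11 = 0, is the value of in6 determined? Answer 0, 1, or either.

Both values of in6 occur among assignments with n11 = 0:
  in6=0: in0=0, in1=0, in2=0, in3=0, in4=0, in5=0, in6=0
  in6=1: in0=0, in1=0, in2=0, in3=0, in4=0, in5=0, in6=1

either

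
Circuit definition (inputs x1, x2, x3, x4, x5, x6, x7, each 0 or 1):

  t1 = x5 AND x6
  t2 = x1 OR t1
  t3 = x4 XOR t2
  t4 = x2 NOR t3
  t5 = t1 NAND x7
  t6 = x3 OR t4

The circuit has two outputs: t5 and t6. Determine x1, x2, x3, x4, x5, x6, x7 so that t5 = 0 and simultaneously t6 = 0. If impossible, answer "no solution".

x1=0 x2=0 x3=0 x4=0 x5=1 x6=1 x7=1

Check with x1=0 x2=0 x3=0 x4=0 x5=1 x6=1 x7=1:
t1 = x5 AND x6 = 1 AND 1 = 1
t2 = x1 OR t1 = 0 OR 1 = 1
t3 = x4 XOR t2 = 0 XOR 1 = 1
t4 = x2 NOR t3 = 0 NOR 1 = 0
t5 = t1 NAND x7 = 1 NAND 1 = 0
t6 = x3 OR t4 = 0 OR 0 = 0
So t5 = 0 and t6 = 0.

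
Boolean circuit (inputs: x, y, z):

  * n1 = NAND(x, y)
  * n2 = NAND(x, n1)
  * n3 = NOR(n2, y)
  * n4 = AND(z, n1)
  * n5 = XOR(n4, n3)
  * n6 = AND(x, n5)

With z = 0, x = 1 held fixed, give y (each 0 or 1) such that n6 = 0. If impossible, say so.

y=1

n6 = AND(x, n5) must be 0, so at least one of x, n5 is 0.
Check with z = 0, x = 1 and y=1:
n1 = NAND(x, y) = NAND(1, 1) = 0
n2 = NAND(x, n1) = NAND(1, 0) = 1
n3 = NOR(n2, y) = NOR(1, 1) = 0
n4 = AND(z, n1) = AND(0, 0) = 0
n5 = XOR(n4, n3) = XOR(0, 0) = 0
n6 = AND(x, n5) = AND(1, 0) = 0
So n6 = 0.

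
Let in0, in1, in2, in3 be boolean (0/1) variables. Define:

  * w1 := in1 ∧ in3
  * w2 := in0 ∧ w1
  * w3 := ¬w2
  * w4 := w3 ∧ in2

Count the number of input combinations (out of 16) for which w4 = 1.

w4 = w3 ∧ in2 must be 1, so both w3 = 1 and in2 = 1.
w3 = ¬w2 must be 1, so w2 = 0.
Enumerating the 16 input combinations, 7 give w4 = 1 and 9 give w4 = 0.

7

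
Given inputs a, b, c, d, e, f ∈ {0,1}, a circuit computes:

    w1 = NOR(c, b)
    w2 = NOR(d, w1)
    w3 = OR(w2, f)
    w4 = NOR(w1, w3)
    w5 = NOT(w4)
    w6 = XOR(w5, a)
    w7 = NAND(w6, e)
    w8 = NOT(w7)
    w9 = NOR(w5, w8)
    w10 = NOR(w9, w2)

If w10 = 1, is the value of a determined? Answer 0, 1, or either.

either

Both values of a occur among assignments with w10 = 1:
  a=0: a=0, b=0, c=0, d=0, e=0, f=0
  a=1: a=1, b=0, c=0, d=0, e=0, f=0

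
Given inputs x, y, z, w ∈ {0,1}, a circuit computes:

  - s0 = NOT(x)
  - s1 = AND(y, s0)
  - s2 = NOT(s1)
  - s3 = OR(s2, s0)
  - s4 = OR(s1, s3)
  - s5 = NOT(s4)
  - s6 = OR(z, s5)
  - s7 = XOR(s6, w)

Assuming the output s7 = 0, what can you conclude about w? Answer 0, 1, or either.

Both values of w occur among assignments with s7 = 0:
  w=0: x=0, y=0, z=0, w=0
  w=1: x=0, y=0, z=1, w=1

either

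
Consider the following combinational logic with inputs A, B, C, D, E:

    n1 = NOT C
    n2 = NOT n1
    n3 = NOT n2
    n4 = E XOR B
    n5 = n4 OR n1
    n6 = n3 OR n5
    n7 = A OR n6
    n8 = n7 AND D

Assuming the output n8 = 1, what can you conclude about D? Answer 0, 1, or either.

n8 = n7 AND D must be 1, so both n7 = 1 and D = 1.
Every assignment with n8 = 1 has D = 1; there are 14 such assignment(s).

1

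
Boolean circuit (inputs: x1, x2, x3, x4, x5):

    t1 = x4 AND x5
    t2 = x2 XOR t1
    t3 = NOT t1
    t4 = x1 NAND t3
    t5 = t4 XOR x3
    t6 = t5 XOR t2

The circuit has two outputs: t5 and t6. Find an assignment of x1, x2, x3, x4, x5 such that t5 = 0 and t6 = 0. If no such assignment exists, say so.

x1=0, x2=1, x3=1, x4=1, x5=1

Check with x1=0, x2=1, x3=1, x4=1, x5=1:
t1 = x4 AND x5 = 1 AND 1 = 1
t2 = x2 XOR t1 = 1 XOR 1 = 0
t3 = NOT t1 = NOT 1 = 0
t4 = x1 NAND t3 = 0 NAND 0 = 1
t5 = t4 XOR x3 = 1 XOR 1 = 0
t6 = t5 XOR t2 = 0 XOR 0 = 0
So t5 = 0 and t6 = 0.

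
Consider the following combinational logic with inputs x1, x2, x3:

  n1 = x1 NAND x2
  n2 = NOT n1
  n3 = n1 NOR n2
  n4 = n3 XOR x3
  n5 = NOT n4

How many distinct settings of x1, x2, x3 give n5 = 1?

4

n5 = NOT n4 must be 1, so n4 = 0.
n4 = n3 XOR x3 must be 0, so n3 and x3 are equal.
Satisfying assignments:
  x1=0, x2=0, x3=0
  x1=0, x2=1, x3=0
  x1=1, x2=0, x3=0
  x1=1, x2=1, x3=0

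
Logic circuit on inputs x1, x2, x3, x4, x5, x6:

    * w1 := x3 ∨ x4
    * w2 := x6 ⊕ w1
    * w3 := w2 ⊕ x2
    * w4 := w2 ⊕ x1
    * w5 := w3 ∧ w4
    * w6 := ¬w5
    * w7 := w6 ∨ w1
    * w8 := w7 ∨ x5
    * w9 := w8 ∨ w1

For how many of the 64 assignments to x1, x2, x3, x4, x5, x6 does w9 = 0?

2

w9 = w8 ∨ w1 must be 0, so both w8 = 0 and w1 = 0.
Satisfying assignments:
  x1=0, x2=0, x3=0, x4=0, x5=0, x6=1
  x1=1, x2=1, x3=0, x4=0, x5=0, x6=0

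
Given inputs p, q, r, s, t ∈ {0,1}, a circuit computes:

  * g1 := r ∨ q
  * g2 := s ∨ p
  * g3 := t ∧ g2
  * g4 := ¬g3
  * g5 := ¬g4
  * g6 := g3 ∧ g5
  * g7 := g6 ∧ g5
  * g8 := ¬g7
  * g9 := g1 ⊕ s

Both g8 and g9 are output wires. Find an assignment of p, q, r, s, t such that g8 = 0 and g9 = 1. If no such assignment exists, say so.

p=1, q=1, r=0, s=0, t=1

Check with p=1, q=1, r=0, s=0, t=1:
g1 = r ∨ q = 0 ∨ 1 = 1
g2 = s ∨ p = 0 ∨ 1 = 1
g3 = t ∧ g2 = 1 ∧ 1 = 1
g4 = ¬g3 = ¬1 = 0
g5 = ¬g4 = ¬0 = 1
g6 = g3 ∧ g5 = 1 ∧ 1 = 1
g7 = g6 ∧ g5 = 1 ∧ 1 = 1
g8 = ¬g7 = ¬1 = 0
g9 = g1 ⊕ s = 1 ⊕ 0 = 1
So g8 = 0 and g9 = 1.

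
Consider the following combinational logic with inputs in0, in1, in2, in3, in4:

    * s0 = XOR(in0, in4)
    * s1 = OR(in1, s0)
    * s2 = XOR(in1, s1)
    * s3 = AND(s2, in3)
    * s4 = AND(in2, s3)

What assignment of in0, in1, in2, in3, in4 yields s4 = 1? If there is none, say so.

s4 = AND(in2, s3) must be 1, so both in2 = 1 and s3 = 1.
s3 = AND(s2, in3) must be 1, so both s2 = 1 and in3 = 1.
s2 = XOR(in1, s1) must be 1, so in1 and s1 differ.
Check with in0=1 in1=0 in2=1 in3=1 in4=0:
s0 = XOR(in0, in4) = XOR(1, 0) = 1
s1 = OR(in1, s0) = OR(0, 1) = 1
s2 = XOR(in1, s1) = XOR(0, 1) = 1
s3 = AND(s2, in3) = AND(1, 1) = 1
s4 = AND(in2, s3) = AND(1, 1) = 1
So s4 = 1 as required.

in0=1 in1=0 in2=1 in3=1 in4=0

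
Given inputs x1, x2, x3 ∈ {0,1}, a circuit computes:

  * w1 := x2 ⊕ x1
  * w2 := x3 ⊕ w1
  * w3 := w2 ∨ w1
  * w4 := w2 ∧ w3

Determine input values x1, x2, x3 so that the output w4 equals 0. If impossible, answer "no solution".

w4 = w2 ∧ w3 must be 0, so at least one of w2, w3 is 0.
Check with x1=0 x2=0 x3=0:
w1 = x2 ⊕ x1 = 0 ⊕ 0 = 0
w2 = x3 ⊕ w1 = 0 ⊕ 0 = 0
w3 = w2 ∨ w1 = 0 ∨ 0 = 0
w4 = w2 ∧ w3 = 0 ∧ 0 = 0
So w4 = 0 as required.

x1=0 x2=0 x3=0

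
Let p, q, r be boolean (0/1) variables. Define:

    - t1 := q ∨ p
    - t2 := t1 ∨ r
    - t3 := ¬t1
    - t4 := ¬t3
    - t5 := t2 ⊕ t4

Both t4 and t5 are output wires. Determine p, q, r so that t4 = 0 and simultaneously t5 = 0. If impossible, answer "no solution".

Check with p=0, q=0, r=0:
t1 = q ∨ p = 0 ∨ 0 = 0
t2 = t1 ∨ r = 0 ∨ 0 = 0
t3 = ¬t1 = ¬0 = 1
t4 = ¬t3 = ¬1 = 0
t5 = t2 ⊕ t4 = 0 ⊕ 0 = 0
So t4 = 0 and t5 = 0.

p=0, q=0, r=0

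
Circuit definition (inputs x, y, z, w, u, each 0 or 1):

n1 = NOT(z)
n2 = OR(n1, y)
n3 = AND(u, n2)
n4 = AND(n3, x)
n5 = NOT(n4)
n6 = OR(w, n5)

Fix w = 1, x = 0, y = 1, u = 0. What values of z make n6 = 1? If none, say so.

Check with w = 1, x = 0, y = 1, u = 0 and z=0:
n1 = NOT(z) = NOT 0 = 1
n2 = OR(n1, y) = OR(1, 1) = 1
n3 = AND(u, n2) = AND(0, 1) = 0
n4 = AND(n3, x) = AND(0, 0) = 0
n5 = NOT(n4) = NOT 0 = 1
n6 = OR(w, n5) = OR(1, 1) = 1
So n6 = 1.

z=0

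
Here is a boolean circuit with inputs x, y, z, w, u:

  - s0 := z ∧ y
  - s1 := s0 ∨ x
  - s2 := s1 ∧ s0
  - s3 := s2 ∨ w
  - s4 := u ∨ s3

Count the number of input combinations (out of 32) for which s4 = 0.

s4 = u ∨ s3 must be 0, so both u = 0 and s3 = 0.
Satisfying assignments:
  x=0, y=0, z=0, w=0, u=0
  x=0, y=0, z=1, w=0, u=0
  x=0, y=1, z=0, w=0, u=0
  x=1, y=0, z=0, w=0, u=0
  x=1, y=0, z=1, w=0, u=0
  x=1, y=1, z=0, w=0, u=0

6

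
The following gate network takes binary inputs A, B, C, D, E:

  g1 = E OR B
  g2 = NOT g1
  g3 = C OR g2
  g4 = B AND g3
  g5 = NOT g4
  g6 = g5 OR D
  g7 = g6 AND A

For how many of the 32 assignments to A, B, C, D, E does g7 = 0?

18

g7 = g6 AND A must be 0, so at least one of g6, A is 0.
Enumerating the 32 input combinations, 18 give g7 = 0 and 14 give g7 = 1.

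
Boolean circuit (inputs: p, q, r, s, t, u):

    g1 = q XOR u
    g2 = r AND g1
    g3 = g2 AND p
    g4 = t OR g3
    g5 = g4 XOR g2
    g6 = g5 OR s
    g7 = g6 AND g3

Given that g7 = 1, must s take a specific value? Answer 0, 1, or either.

g7 = g6 AND g3 must be 1, so both g6 = 1 and g3 = 1.
g6 = g5 OR s must be 1, so at least one of g5, s is 1.
Every assignment with g7 = 1 has s = 1; there are 4 such assignment(s).
  p=1, q=0, r=1, s=1, t=0, u=1
  p=1, q=0, r=1, s=1, t=1, u=1
  p=1, q=1, r=1, s=1, t=0, u=0
  p=1, q=1, r=1, s=1, t=1, u=0

1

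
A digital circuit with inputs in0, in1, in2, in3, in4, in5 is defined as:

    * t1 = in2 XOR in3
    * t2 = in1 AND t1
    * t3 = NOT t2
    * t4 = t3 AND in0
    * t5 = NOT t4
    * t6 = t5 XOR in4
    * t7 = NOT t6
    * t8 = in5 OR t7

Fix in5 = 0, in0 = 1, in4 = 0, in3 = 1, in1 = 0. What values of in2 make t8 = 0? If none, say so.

no solution exists

With in5 = 0, in0 = 1, in4 = 0, in3 = 1, in1 = 0 fixed, none of the 2 settings of in2 give t8 = 0.
For example, with in2=0:
t1 = in2 XOR in3 = 0 XOR 1 = 1
t2 = in1 AND t1 = 0 AND 1 = 0
t3 = NOT t2 = NOT 0 = 1
t4 = t3 AND in0 = 1 AND 1 = 1
t5 = NOT t4 = NOT 1 = 0
t6 = t5 XOR in4 = 0 XOR 0 = 0
t7 = NOT t6 = NOT 0 = 1
t8 = in5 OR t7 = 0 OR 1 = 1
giving t8 = 1 ≠ 0.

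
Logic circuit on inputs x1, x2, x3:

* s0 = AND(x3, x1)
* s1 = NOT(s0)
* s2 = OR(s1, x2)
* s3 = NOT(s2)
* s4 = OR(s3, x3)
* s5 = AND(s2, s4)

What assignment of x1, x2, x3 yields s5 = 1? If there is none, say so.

s5 = AND(s2, s4) must be 1, so both s2 = 1 and s4 = 1.
s2 = OR(s1, x2) must be 1, so at least one of s1, x2 is 1.
s4 = OR(s3, x3) must be 1, so at least one of s3, x3 is 1.
Check with x1=0 x2=0 x3=1:
s0 = AND(x3, x1) = AND(1, 0) = 0
s1 = NOT(s0) = NOT 0 = 1
s2 = OR(s1, x2) = OR(1, 0) = 1
s3 = NOT(s2) = NOT 1 = 0
s4 = OR(s3, x3) = OR(0, 1) = 1
s5 = AND(s2, s4) = AND(1, 1) = 1
So s5 = 1 as required.

x1=0 x2=0 x3=1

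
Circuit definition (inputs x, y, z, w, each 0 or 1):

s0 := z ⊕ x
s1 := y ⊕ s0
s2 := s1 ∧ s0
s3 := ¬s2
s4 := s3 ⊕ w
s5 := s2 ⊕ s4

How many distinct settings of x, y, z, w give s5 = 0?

s5 = s2 ⊕ s4 must be 0, so s2 and s4 are equal.
Enumerating the 16 input combinations, 8 give s5 = 0 and 8 give s5 = 1.

8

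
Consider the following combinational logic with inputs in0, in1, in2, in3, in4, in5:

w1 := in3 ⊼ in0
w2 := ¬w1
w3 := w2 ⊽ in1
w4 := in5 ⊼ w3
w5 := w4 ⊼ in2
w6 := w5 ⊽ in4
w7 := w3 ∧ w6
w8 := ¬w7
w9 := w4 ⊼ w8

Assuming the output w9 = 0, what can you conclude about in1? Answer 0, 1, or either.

either

Both values of in1 occur among assignments with w9 = 0:
  in1=0: in0=0, in1=0, in2=0, in3=0, in4=0, in5=0
  in1=1: in0=0, in1=1, in2=0, in3=0, in4=0, in5=0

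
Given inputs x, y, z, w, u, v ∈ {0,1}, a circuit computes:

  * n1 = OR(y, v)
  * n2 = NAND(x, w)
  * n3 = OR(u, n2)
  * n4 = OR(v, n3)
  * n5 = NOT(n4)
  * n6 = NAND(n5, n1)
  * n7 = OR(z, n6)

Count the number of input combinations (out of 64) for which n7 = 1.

n7 = OR(z, n6) must be 1, so at least one of z, n6 is 1.
Enumerating the 64 input combinations, 63 give n7 = 1 and 1 give n7 = 0.

63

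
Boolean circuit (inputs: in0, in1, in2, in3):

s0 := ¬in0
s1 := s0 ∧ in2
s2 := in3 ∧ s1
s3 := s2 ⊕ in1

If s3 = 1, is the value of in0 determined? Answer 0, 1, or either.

either

Both values of in0 occur among assignments with s3 = 1:
  in0=0: in0=0, in1=0, in2=1, in3=1
  in0=1: in0=1, in1=1, in2=0, in3=0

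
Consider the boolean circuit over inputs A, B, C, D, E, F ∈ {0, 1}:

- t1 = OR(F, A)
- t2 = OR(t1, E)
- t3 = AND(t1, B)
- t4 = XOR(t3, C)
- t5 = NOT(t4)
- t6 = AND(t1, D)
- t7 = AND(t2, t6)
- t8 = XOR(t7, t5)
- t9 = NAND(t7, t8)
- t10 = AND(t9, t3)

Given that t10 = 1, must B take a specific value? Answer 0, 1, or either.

1

t10 = AND(t9, t3) must be 1, so both t9 = 1 and t3 = 1.
t9 = NAND(t7, t8) must be 1, so at least one of t7, t8 is 0.
t3 = AND(t1, B) must be 1, so both t1 = 1 and B = 1.
Every assignment with t10 = 1 has B = 1; there are 18 such assignment(s).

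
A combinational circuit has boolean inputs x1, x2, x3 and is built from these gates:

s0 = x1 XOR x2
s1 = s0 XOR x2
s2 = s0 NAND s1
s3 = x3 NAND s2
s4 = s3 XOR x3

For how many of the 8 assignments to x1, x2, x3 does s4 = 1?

7

s4 = s3 XOR x3 must be 1, so s3 and x3 differ.
Enumerating the 8 input combinations, 7 give s4 = 1 and 1 give s4 = 0.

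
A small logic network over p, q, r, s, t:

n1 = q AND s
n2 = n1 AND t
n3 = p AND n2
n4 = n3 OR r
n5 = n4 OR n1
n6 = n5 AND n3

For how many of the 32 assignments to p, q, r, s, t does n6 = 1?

2

n6 = n5 AND n3 must be 1, so both n5 = 1 and n3 = 1.
n5 = n4 OR n1 must be 1, so at least one of n4, n1 is 1.
n3 = p AND n2 must be 1, so both p = 1 and n2 = 1.
Satisfying assignments:
  p=1, q=1, r=0, s=1, t=1
  p=1, q=1, r=1, s=1, t=1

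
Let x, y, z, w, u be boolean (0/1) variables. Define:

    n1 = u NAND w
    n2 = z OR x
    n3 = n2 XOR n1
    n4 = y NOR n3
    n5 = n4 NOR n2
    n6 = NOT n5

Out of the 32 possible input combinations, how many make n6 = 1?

25

n6 = NOT n5 must be 1, so n5 = 0.
n5 = n4 NOR n2 must be 0, so at least one of n4, n2 is 1.
Enumerating the 32 input combinations, 25 give n6 = 1 and 7 give n6 = 0.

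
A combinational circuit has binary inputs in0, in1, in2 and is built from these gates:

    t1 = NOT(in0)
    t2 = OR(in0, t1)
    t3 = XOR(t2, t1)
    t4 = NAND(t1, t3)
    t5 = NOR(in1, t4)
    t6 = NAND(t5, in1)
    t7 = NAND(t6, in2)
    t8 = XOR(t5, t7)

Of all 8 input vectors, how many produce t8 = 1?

4

t8 = XOR(t5, t7) must be 1, so t5 and t7 differ.
Satisfying assignments:
  in0=0, in1=0, in2=0
  in0=0, in1=1, in2=0
  in0=1, in1=0, in2=0
  in0=1, in1=1, in2=0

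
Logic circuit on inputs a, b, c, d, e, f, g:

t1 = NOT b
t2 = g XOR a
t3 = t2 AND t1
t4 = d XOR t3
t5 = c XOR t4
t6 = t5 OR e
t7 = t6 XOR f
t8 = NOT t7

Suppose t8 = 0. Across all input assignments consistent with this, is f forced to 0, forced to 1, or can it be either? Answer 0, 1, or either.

Both values of f occur among assignments with t8 = 0:
  f=0: a=0, b=0, c=0, d=0, e=0, f=0, g=1
  f=1: a=0, b=0, c=0, d=0, e=0, f=1, g=0

either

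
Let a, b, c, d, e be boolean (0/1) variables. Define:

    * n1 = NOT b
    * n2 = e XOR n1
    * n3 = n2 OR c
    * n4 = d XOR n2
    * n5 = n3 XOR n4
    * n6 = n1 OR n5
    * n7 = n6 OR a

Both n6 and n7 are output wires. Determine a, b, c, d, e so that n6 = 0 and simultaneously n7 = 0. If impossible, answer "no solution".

Check with a=0, b=1, c=1, d=0, e=1:
n1 = NOT b = NOT 1 = 0
n2 = e XOR n1 = 1 XOR 0 = 1
n3 = n2 OR c = 1 OR 1 = 1
n4 = d XOR n2 = 0 XOR 1 = 1
n5 = n3 XOR n4 = 1 XOR 1 = 0
n6 = n1 OR n5 = 0 OR 0 = 0
n7 = n6 OR a = 0 OR 0 = 0
So n6 = 0 and n7 = 0.

a=0, b=1, c=1, d=0, e=1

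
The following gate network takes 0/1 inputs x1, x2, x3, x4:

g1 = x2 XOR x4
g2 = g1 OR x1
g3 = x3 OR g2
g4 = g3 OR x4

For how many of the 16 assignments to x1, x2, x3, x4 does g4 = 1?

g4 = g3 OR x4 must be 1, so at least one of g3, x4 is 1.
Enumerating the 16 input combinations, 15 give g4 = 1 and 1 give g4 = 0.

15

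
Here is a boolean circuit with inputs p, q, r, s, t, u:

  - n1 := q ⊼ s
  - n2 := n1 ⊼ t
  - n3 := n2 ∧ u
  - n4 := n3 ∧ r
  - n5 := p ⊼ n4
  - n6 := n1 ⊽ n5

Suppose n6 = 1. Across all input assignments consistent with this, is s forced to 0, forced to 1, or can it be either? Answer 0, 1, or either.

n6 = n1 ⊽ n5 must be 1, so both n1 = 0 and n5 = 0.
n1 = q ⊼ s must be 0, so both q = 1 and s = 1.
n5 = p ⊼ n4 must be 0, so both p = 1 and n4 = 1.
Every assignment with n6 = 1 has s = 1; there are 2 such assignment(s).
  p=1, q=1, r=1, s=1, t=0, u=1
  p=1, q=1, r=1, s=1, t=1, u=1

1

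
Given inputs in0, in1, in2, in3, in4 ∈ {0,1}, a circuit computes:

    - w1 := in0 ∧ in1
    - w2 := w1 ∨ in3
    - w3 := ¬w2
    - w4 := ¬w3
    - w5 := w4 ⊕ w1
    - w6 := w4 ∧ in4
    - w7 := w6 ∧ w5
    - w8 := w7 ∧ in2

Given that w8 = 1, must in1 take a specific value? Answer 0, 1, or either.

either

Both values of in1 occur among assignments with w8 = 1:
  in1=0: in0=0, in1=0, in2=1, in3=1, in4=1
  in1=1: in0=0, in1=1, in2=1, in3=1, in4=1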